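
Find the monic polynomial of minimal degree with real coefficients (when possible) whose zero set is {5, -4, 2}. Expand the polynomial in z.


The polynomial is p(z) = ∏_{α ∈ S} (z − α), where S = {5, -4, 2}.
Expanding the product yields: p(z) = z^3 -3·z^2 -18·z + 40.
The resulting polynomial has degree 3 and real coefficients as required.

p(z) = z^3 -3·z^2 -18·z + 40.


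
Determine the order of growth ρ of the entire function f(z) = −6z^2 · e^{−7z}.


M(r) = max_{|z|=r} |-6|·|z|^2·|e^{−7z}| = 6·r^2 · e^{7r^1} (the factors attain their maxima compatibly on |z|=r). Then log M(r) = log 6 + 2·log r + 7r^1, dominated by the last term, so log log M(r) ~ 1·log r. The polynomial factor -6z^2 contributes only a log r term and does not affect the order. ρ = 1.
Therefore ρ = 1.

Order ρ = 1.


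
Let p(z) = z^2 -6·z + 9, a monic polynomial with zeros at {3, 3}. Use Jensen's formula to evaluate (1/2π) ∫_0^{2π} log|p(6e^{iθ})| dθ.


Zeros: 3, 3; r = 6.
Inside |z| < r: 3, 3. Outside (|z| ≥ r): ∅.
p(0) = 9, so log|p(0)| = log(9) = 2.1972.
Apply Jensen: I(r) = log|p(0)| + Σ_k log(r/|z_k|), summed over zeros inside |z| < r.
  log(r/|z_k|) for z_k = 3: log(6/3) = 0.6931
  log(r/|z_k|) for z_k = 3: log(6/3) = 0.6931
Sum over inside zeros: 1.3863.
I(r) = log|p(0)| + (inside sum) = 2.1972 + 1.3863 = 3.5835.
Closed form (all zeros inside, monic): I(r) = n·log(r) = 2·log(6) = 3.5835. ✓

I(r) ≈ 3.5835.


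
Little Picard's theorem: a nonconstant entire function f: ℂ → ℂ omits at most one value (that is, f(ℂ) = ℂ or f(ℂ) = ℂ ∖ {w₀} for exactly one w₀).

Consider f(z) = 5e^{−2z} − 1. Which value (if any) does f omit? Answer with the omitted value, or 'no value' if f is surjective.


Little Picard bounds the complement of f(ℂ) to at most one point.
e^{−2z} is never zero on ℂ, so 5·e^{−2z} takes every value in ℂ ∖ {0}. Adding -1 shifts the range to ℂ ∖ {-1}. Thus f omits exactly the value -1.

Omitted value: -1.


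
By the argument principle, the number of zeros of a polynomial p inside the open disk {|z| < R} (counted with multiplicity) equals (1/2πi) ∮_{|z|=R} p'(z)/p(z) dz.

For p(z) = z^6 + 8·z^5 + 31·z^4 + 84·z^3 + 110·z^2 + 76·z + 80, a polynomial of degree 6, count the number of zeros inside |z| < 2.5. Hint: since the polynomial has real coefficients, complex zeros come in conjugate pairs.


The zeros of p are: (-1 + 3i), (-1 - 3i), (0 + 1i), (0 - 1i), -2, -4.
Their magnitudes are: 3.162, 3.162, 1, 1, 2, 4.
Zeros with |z| < R = 2.5: (0 + 1i), (0 - 1i), -2.
Count = 3.
By the argument principle, (1/2πi) ∮_{|z|=R} p'(z)/p(z) dz equals exactly this count.

Number of zeros inside |z| < 2.5: 3.


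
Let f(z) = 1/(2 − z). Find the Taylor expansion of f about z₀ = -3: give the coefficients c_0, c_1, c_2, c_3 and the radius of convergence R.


Let w = z − z₀, so z = z₀ + w.
Then 2 − z = 2 − (z₀ + w) = (2 − z₀) − w = 5 − w.
f(z) = 1/(5 − w) = (1/(5)) · 1/(1 − w/(5)) = Σ_{n≥0} w^n / (5)^(n+1).
So c_n = 1/(5)^(n+1):
  c_0 = 1/(5)^1 = 1/5.
  c_1 = 1/(5)^2 = 1/25.
  c_2 = 1/(5)^3 = 1/125.
  c_3 = 1/(5)^4 = 1/625.
The series is valid for |w/d| < 1, i.e. |z − z₀| < |d|.
Radius of convergence: R = |2 − z₀| = |5| = 5 (distance from z₀ to the singularity z = 2).

c_0 = 1/5, c_1 = 1/25, c_2 = 1/125, c_3 = 1/625; R = 5.


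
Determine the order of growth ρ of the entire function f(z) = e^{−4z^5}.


|e^{−4z^5}| = e^{Re(-4·z^5) + 0} ≤ e^{4|z|^5 + 0} = e^{4r^5 + 0} on |z| = r, so ρ ≤ 5. Choosing z on |z|=r so that -4·z^5 is real positive (always possible by picking arg z appropriately) gives |f(z)| = e^{4r^5 + 0}, matching the bound. The additive constant 0 does not affect log log M(r) ~ 5·log r. Hence ρ = 5.
Therefore ρ = 5.

Order ρ = 5.


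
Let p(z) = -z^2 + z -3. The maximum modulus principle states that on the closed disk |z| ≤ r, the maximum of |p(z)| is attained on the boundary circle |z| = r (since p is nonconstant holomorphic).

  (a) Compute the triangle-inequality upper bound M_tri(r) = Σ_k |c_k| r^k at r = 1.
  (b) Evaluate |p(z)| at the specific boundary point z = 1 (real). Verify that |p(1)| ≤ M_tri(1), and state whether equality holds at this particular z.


Coefficients: c_0 = -3, c_1 = 1, c_2 = -1. Radius r = 1.
Part (a). Triangle bound: M_tri(r) = Σ_k |c_k| r^k
  = |-3|·1^0 + |1|·1^1 + |-1|·1^2
  = 3 + 1 + 1 = 5.
This bounds M(r) := max_{|z|=r} |p(z)| from above; equality holds iff all terms c_k z^k can be made to align in phase at a single z on |z|=r.
Part (b). At z = 1 (real, on the circle |z| = r):
  p(1) = (-3)·1^0 + (1)·1^1 + (-1)·1^2 = -3.
  |p(1)| = 3.
Check: |p(1)| = 3 ≤ 5 = M_tri(1). ✓ Equality does not hold at z = 1 (the coefficients have mixed signs, so the terms do not all align in phase there).

M_tri(1) = 5; |p(1)| = 3; equality at z=1: no.


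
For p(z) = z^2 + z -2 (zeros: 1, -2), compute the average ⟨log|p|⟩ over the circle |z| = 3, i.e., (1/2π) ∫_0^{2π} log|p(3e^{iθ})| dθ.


Zeros: -2, 1; r = 3.
Inside |z| < r: -2, 1. Outside (|z| ≥ r): ∅.
p(0) = -2, so log|p(0)| = log(2) = 0.6931.
Apply Jensen: I(r) = log|p(0)| + Σ_k log(r/|z_k|), summed over zeros inside |z| < r.
  log(r/|z_k|) for z_k = 1: log(3/1) = 1.0986
  log(r/|z_k|) for z_k = -2: log(3/2) = 0.4055
Sum over inside zeros: 1.5041.
I(r) = log|p(0)| + (inside sum) = 0.6931 + 1.5041 = 2.1972.
Closed form (all zeros inside, monic): I(r) = n·log(r) = 2·log(3) = 2.1972. ✓

I(r) ≈ 2.1972.


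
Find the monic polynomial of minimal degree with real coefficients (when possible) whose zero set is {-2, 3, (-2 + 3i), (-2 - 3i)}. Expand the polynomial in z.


The polynomial is p(z) = ∏_{α ∈ S} (z − α), where S = {-2, 3, (-2 + 3i), (-2 - 3i)}.
Expanding the product yields: p(z) = z^4 + 3·z^3 + 3·z^2 -37·z -78.
Note conjugate pairs combine to real quadratics: (z − (-2+3i))(z − (-2−3i)) = z² + 4z + 13.
The resulting polynomial has degree 4 and real coefficients as required.

p(z) = z^4 + 3·z^3 + 3·z^2 -37·z -78.


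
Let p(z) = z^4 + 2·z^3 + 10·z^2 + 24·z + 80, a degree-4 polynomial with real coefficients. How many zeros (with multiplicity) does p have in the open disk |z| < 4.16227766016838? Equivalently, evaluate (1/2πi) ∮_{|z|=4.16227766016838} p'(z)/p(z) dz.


The zeros of p are: (-2 + 2i), (-2 - 2i), (1 + 3i), (1 - 3i).
Their magnitudes are: 2.828, 2.828, 3.162, 3.162.
Zeros with |z| < R = 4.16227766016838: (-2 + 2i), (-2 - 2i), (1 + 3i), (1 - 3i).
Count = 4.
By the argument principle, (1/2πi) ∮_{|z|=R} p'(z)/p(z) dz equals exactly this count.

Number of zeros inside |z| < 4.16227766016838: 4.


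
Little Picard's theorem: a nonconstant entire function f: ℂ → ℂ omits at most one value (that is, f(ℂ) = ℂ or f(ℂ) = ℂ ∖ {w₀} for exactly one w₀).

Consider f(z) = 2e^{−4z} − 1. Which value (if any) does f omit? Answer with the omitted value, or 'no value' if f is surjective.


Little Picard bounds the complement of f(ℂ) to at most one point.
e^{−4z} is never zero on ℂ, so 2·e^{−4z} takes every value in ℂ ∖ {0}. Adding -1 shifts the range to ℂ ∖ {-1}. Thus f omits exactly the value -1.

Omitted value: -1.


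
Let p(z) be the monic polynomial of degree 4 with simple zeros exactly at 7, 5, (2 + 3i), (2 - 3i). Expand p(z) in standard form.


The polynomial is p(z) = ∏_{α ∈ S} (z − α), where S = {7, 5, (2 + 3i), (2 - 3i)}.
Expanding the product yields: p(z) = z^4 -16·z^3 + 96·z^2 -296·z + 455.
Note conjugate pairs combine to real quadratics: (z − (2+3i))(z − (2−3i)) = z² − 4z + 13.
The resulting polynomial has degree 4 and real coefficients as required.

p(z) = z^4 -16·z^3 + 96·z^2 -296·z + 455.


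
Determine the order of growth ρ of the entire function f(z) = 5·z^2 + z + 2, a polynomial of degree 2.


|f(z)| ≤ Σ|c_k|·r^k = O(r^2) as r → ∞. Polynomial growth is O(e^{r^ε}) for every ε > 0 (since r^2/e^{r^ε} → 0), so ρ ≤ ε for all ε > 0, i.e. ρ = 0. Every nonconstant polynomial has order 0.
Therefore ρ = 0.

Order ρ = 0.


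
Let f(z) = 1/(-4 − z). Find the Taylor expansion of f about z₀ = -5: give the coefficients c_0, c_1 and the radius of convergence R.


Let w = z − z₀, so z = z₀ + w.
Then -4 − z = -4 − (z₀ + w) = (-4 − z₀) − w = 1 − w.
f(z) = 1/(1 − w) = (1/(1)) · 1/(1 − w/(1)) = Σ_{n≥0} w^n / (1)^(n+1).
So c_n = 1/(1)^(n+1):
  c_0 = 1/(1)^1 = 1.
  c_1 = 1/(1)^2 = 1.
The series is valid for |w/d| < 1, i.e. |z − z₀| < |d|.
Radius of convergence: R = |-4 − z₀| = |1| = 1 (distance from z₀ to the singularity z = -4).

c_0 = 1, c_1 = 1; R = 1.


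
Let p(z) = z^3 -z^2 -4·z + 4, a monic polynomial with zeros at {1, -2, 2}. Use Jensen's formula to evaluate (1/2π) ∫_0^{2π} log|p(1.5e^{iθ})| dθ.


Zeros: -2, 1, 2; r = 1.5.
Inside |z| < r: 1. Outside (|z| ≥ r): -2, 2.
p(0) = 4, so log|p(0)| = log(4) = 1.3863.
Apply Jensen: I(r) = log|p(0)| + Σ_k log(r/|z_k|), summed over zeros inside |z| < r.
  log(r/|z_k|) for z_k = 1: log(1.5/1) = 0.4055
  Outside zeros (-2, 2) contribute nothing to the Jensen sum.
Sum over inside zeros: 0.4055.
I(r) = log|p(0)| + (inside sum) = 1.3863 + 0.4055 = 1.7918.
Note: since some zeros are outside |z| ≤ r, the simplified n·log(r) form does NOT apply — only the inside zeros contribute.

I(r) ≈ 1.7918.


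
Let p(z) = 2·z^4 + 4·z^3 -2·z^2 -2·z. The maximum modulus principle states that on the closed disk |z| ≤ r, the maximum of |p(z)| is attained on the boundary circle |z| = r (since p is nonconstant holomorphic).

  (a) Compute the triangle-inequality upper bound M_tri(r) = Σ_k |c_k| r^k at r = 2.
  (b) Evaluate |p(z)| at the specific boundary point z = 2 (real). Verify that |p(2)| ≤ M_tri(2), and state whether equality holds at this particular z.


Coefficients: c_0 = 0, c_1 = -2, c_2 = -2, c_3 = 4, c_4 = 2. Radius r = 2.
Part (a). Triangle bound: M_tri(r) = Σ_k |c_k| r^k
  = |0|·2^0 + |-2|·2^1 + |-2|·2^2 + |4|·2^3 + |2|·2^4
  = 0 + 4 + 8 + 32 + 32 = 76.
This bounds M(r) := max_{|z|=r} |p(z)| from above; equality holds iff all terms c_k z^k can be made to align in phase at a single z on |z|=r.
Part (b). At z = 2 (real, on the circle |z| = r):
  p(2) = (0)·2^0 + (-2)·2^1 + (-2)·2^2 + (4)·2^3 + (2)·2^4 = 52.
  |p(2)| = 52.
Check: |p(2)| = 52 ≤ 76 = M_tri(2). ✓ Equality does not hold at z = 2 (the coefficients have mixed signs, so the terms do not all align in phase there).

M_tri(2) = 76; |p(2)| = 52; equality at z=2: no.


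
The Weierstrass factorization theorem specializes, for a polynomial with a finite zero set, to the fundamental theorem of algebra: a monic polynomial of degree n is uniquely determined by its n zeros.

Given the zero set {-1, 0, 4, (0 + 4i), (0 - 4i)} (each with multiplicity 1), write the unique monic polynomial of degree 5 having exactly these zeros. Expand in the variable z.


The polynomial is p(z) = ∏_{α ∈ S} (z − α), where S = {-1, 0, 4, (0 + 4i), (0 - 4i)}.
Expanding the product yields: p(z) = z^5 -3·z^4 + 12·z^3 -48·z^2 -64·z.
Note conjugate pairs combine to real quadratics: (z − (0+4i))(z − (0−4i)) = z² + 16.
The resulting polynomial has degree 5 and real coefficients as required.

p(z) = z^5 -3·z^4 + 12·z^3 -48·z^2 -64·z.


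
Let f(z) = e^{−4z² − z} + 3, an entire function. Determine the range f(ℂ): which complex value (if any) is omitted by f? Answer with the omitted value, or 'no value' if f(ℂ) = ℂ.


Little Picard bounds the complement of f(ℂ) to at most one point.
The exponent g(z) = −4z² − z is a nonconstant polynomial, hence surjective onto ℂ. So e^{g(z)} takes every value in {e^w : w ∈ ℂ} = ℂ ∖ {0}. Adding 3 shifts the range to ℂ ∖ {3}. f omits exactly 3.

Omitted value: 3.


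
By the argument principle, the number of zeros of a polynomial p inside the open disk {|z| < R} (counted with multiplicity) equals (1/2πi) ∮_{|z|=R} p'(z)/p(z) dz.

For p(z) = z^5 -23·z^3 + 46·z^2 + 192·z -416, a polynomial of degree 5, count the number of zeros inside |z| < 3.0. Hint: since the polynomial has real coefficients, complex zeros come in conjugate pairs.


The zeros of p are: -4, -4, 2, (3 + 2i), (3 - 2i).
Their magnitudes are: 4, 4, 2, 3.606, 3.606.
Zeros with |z| < R = 3.0: 2.
Count = 1.
By the argument principle, (1/2πi) ∮_{|z|=R} p'(z)/p(z) dz equals exactly this count.

Number of zeros inside |z| < 3.0: 1.


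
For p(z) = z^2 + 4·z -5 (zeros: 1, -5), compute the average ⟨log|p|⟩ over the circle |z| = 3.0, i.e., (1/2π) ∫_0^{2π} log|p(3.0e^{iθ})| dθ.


Zeros: -5, 1; r = 3.0.
Inside |z| < r: 1. Outside (|z| ≥ r): -5.
p(0) = -5, so log|p(0)| = log(5) = 1.6094.
Apply Jensen: I(r) = log|p(0)| + Σ_k log(r/|z_k|), summed over zeros inside |z| < r.
  log(r/|z_k|) for z_k = 1: log(3.0/1) = 1.0986
  Outside zeros (-5) contribute nothing to the Jensen sum.
Sum over inside zeros: 1.0986.
I(r) = log|p(0)| + (inside sum) = 1.6094 + 1.0986 = 2.7081.
Note: since some zeros are outside |z| ≤ r, the simplified n·log(r) form does NOT apply — only the inside zeros contribute.

I(r) ≈ 2.7081.


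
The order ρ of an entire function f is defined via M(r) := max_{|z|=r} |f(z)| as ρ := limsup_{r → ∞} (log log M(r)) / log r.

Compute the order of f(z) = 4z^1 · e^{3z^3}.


M(r) = max_{|z|=r} |4|·|z|^1·|e^{3z^3}| = 4·r^1 · e^{3r^3} (the factors attain their maxima compatibly on |z|=r). Then log M(r) = log 4 + 1·log r + 3r^3, dominated by the last term, so log log M(r) ~ 3·log r. The polynomial factor 4z^1 contributes only a log r term and does not affect the order. ρ = 3.
Therefore ρ = 3.

Order ρ = 3.


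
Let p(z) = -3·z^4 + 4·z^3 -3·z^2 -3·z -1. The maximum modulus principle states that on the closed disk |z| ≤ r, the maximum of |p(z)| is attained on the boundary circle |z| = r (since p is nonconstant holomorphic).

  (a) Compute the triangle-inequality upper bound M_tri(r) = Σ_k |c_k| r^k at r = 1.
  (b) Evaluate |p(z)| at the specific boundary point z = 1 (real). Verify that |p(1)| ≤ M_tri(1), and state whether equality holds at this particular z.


Coefficients: c_0 = -1, c_1 = -3, c_2 = -3, c_3 = 4, c_4 = -3. Radius r = 1.
Part (a). Triangle bound: M_tri(r) = Σ_k |c_k| r^k
  = |-1|·1^0 + |-3|·1^1 + |-3|·1^2 + |4|·1^3 + |-3|·1^4
  = 1 + 3 + 3 + 4 + 3 = 14.
This bounds M(r) := max_{|z|=r} |p(z)| from above; equality holds iff all terms c_k z^k can be made to align in phase at a single z on |z|=r.
Part (b). At z = 1 (real, on the circle |z| = r):
  p(1) = (-1)·1^0 + (-3)·1^1 + (-3)·1^2 + (4)·1^3 + (-3)·1^4 = -6.
  |p(1)| = 6.
Check: |p(1)| = 6 ≤ 14 = M_tri(1). ✓ Equality does not hold at z = 1 (the coefficients have mixed signs, so the terms do not all align in phase there).

M_tri(1) = 14; |p(1)| = 6; equality at z=1: no.


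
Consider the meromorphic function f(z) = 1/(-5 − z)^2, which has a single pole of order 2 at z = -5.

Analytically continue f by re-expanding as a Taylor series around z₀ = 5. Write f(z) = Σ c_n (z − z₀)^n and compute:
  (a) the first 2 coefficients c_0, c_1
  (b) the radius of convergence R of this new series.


Let w = z − z₀, so z = z₀ + w.
Then -5 − z = -5 − (z₀ + w) = (-5 − z₀) − w = -10 − w.
f(z) = 1/(-10 − w)^2 = (1/(-10)^2) · (1 − w/(-10))^{−2}.
By the binomial series (1−u)^{−2} = Σ_{n≥0} C(n+1, 1) u^n for |u|<1, with u = w/(-10):
  c_n = C(n+1, 1) / (-10)^(n+2).
  c_0 = 1/(-10)^2 = 1/100.
  c_1 = 2/(-10)^3 = -1/500.
The series is valid for |w/d| < 1, i.e. |z − z₀| < |d|.
Radius of convergence: R = |-5 − z₀| = |-10| = 10 (distance from z₀ to the singularity z = -5).

c_0 = 1/100, c_1 = -1/500; R = 10.


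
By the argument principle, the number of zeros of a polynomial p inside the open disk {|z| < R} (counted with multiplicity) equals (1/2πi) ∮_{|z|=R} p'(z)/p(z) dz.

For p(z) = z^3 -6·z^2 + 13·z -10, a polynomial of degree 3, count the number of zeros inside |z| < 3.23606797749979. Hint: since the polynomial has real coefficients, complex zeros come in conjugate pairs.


The zeros of p are: (2 + 1i), (2 - 1i), 2.
Their magnitudes are: 2.236, 2.236, 2.
Zeros with |z| < R = 3.23606797749979: (2 + 1i), (2 - 1i), 2.
Count = 3.
By the argument principle, (1/2πi) ∮_{|z|=R} p'(z)/p(z) dz equals exactly this count.

Number of zeros inside |z| < 3.23606797749979: 3.


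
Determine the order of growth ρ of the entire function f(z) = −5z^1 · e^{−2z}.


M(r) = max_{|z|=r} |-5|·|z|^1·|e^{−2z}| = 5·r^1 · e^{2r^1} (the factors attain their maxima compatibly on |z|=r). Then log M(r) = log 5 + 1·log r + 2r^1, dominated by the last term, so log log M(r) ~ 1·log r. The polynomial factor -5z^1 contributes only a log r term and does not affect the order. ρ = 1.
Therefore ρ = 1.

Order ρ = 1.


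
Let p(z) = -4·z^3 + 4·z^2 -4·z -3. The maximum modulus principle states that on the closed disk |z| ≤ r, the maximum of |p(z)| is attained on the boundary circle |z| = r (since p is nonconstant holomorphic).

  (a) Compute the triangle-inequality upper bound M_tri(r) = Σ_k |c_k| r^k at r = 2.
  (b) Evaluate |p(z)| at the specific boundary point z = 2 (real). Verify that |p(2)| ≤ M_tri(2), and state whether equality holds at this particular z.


Coefficients: c_0 = -3, c_1 = -4, c_2 = 4, c_3 = -4. Radius r = 2.
Part (a). Triangle bound: M_tri(r) = Σ_k |c_k| r^k
  = |-3|·2^0 + |-4|·2^1 + |4|·2^2 + |-4|·2^3
  = 3 + 8 + 16 + 32 = 59.
This bounds M(r) := max_{|z|=r} |p(z)| from above; equality holds iff all terms c_k z^k can be made to align in phase at a single z on |z|=r.
Part (b). At z = 2 (real, on the circle |z| = r):
  p(2) = (-3)·2^0 + (-4)·2^1 + (4)·2^2 + (-4)·2^3 = -27.
  |p(2)| = 27.
Check: |p(2)| = 27 ≤ 59 = M_tri(2). ✓ Equality does not hold at z = 2 (the coefficients have mixed signs, so the terms do not all align in phase there).

M_tri(2) = 59; |p(2)| = 27; equality at z=2: no.


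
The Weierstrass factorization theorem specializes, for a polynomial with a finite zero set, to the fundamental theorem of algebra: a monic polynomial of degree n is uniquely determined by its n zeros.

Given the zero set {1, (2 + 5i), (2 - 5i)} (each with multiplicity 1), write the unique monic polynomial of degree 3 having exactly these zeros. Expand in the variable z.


The polynomial is p(z) = ∏_{α ∈ S} (z − α), where S = {1, (2 + 5i), (2 - 5i)}.
Expanding the product yields: p(z) = z^3 -5·z^2 + 33·z -29.
Note conjugate pairs combine to real quadratics: (z − (2+5i))(z − (2−5i)) = z² − 4z + 29.
The resulting polynomial has degree 3 and real coefficients as required.

p(z) = z^3 -5·z^2 + 33·z -29.


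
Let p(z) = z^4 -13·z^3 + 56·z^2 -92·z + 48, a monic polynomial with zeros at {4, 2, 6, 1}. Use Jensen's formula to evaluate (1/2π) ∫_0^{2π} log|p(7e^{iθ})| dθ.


Zeros: 1, 2, 4, 6; r = 7.
Inside |z| < r: 1, 2, 4, 6. Outside (|z| ≥ r): ∅.
p(0) = 48, so log|p(0)| = log(48) = 3.8712.
Apply Jensen: I(r) = log|p(0)| + Σ_k log(r/|z_k|), summed over zeros inside |z| < r.
  log(r/|z_k|) for z_k = 4: log(7/4) = 0.5596
  log(r/|z_k|) for z_k = 2: log(7/2) = 1.2528
  log(r/|z_k|) for z_k = 6: log(7/6) = 0.1542
  log(r/|z_k|) for z_k = 1: log(7/1) = 1.9459
Sum over inside zeros: 3.9124.
I(r) = log|p(0)| + (inside sum) = 3.8712 + 3.9124 = 7.7836.
Closed form (all zeros inside, monic): I(r) = n·log(r) = 4·log(7) = 7.7836. ✓

I(r) ≈ 7.7836.


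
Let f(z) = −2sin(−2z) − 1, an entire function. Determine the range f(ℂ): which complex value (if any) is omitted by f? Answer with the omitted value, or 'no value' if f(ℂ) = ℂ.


Little Picard bounds the complement of f(ℂ) to at most one point.
sin is entire and surjective onto ℂ: for every w ∈ ℂ, sin(ζ) = w has a solution ζ ∈ ℂ (e.g., via the complex inverse arcsin). With ζ = −2z this gives z = ζ/(-2). Then -2·sin(−2z) takes every value in -2·ℂ = ℂ, and adding -1 is a bijection of ℂ. So f is surjective and omits no value. (Note: only on the real line is sin bounded by [−1, 1].)

Omitted value: no value.


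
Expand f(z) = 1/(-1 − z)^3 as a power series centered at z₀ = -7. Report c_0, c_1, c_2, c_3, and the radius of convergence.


Let w = z − z₀, so z = z₀ + w.
Then -1 − z = -1 − (z₀ + w) = (-1 − z₀) − w = 6 − w.
f(z) = 1/(6 − w)^3 = (1/(6)^3) · (1 − w/(6))^{−3}.
By the binomial series (1−u)^{−3} = Σ_{n≥0} C(n+2, 2) u^n for |u|<1, with u = w/(6):
  c_n = C(n+2, 2) / (6)^(n+3).
  c_0 = 1/(6)^3 = 1/216.
  c_1 = 3/(6)^4 = 1/432.
  c_2 = 6/(6)^5 = 1/1296.
  c_3 = 10/(6)^6 = 5/23328.
The series is valid for |w/d| < 1, i.e. |z − z₀| < |d|.
Radius of convergence: R = |-1 − z₀| = |6| = 6 (distance from z₀ to the singularity z = -1).

c_0 = 1/216, c_1 = 1/432, c_2 = 1/1296, c_3 = 5/23328; R = 6.


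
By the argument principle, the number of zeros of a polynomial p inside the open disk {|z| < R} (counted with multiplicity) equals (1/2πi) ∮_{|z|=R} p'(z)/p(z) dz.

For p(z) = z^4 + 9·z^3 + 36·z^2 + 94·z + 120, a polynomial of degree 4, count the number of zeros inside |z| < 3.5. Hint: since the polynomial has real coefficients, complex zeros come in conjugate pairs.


The zeros of p are: -3, -4, (-1 + 3i), (-1 - 3i).
Their magnitudes are: 3, 4, 3.162, 3.162.
Zeros with |z| < R = 3.5: -3, (-1 + 3i), (-1 - 3i).
Count = 3.
By the argument principle, (1/2πi) ∮_{|z|=R} p'(z)/p(z) dz equals exactly this count.

Number of zeros inside |z| < 3.5: 3.


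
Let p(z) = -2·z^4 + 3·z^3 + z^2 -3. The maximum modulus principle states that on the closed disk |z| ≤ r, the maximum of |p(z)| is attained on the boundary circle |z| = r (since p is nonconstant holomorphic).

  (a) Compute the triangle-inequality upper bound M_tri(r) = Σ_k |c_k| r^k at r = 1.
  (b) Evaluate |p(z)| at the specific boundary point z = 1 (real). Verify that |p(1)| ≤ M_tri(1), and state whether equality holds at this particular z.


Coefficients: c_0 = -3, c_1 = 0, c_2 = 1, c_3 = 3, c_4 = -2. Radius r = 1.
Part (a). Triangle bound: M_tri(r) = Σ_k |c_k| r^k
  = |-3|·1^0 + |0|·1^1 + |1|·1^2 + |3|·1^3 + |-2|·1^4
  = 3 + 0 + 1 + 3 + 2 = 9.
This bounds M(r) := max_{|z|=r} |p(z)| from above; equality holds iff all terms c_k z^k can be made to align in phase at a single z on |z|=r.
Part (b). At z = 1 (real, on the circle |z| = r):
  p(1) = (-3)·1^0 + (0)·1^1 + (1)·1^2 + (3)·1^3 + (-2)·1^4 = -1.
  |p(1)| = 1.
Check: |p(1)| = 1 ≤ 9 = M_tri(1). ✓ Equality does not hold at z = 1 (the coefficients have mixed signs, so the terms do not all align in phase there).

M_tri(1) = 9; |p(1)| = 1; equality at z=1: no.


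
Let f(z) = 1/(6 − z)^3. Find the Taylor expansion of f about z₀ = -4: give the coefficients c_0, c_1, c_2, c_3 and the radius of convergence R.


Let w = z − z₀, so z = z₀ + w.
Then 6 − z = 6 − (z₀ + w) = (6 − z₀) − w = 10 − w.
f(z) = 1/(10 − w)^3 = (1/(10)^3) · (1 − w/(10))^{−3}.
By the binomial series (1−u)^{−3} = Σ_{n≥0} C(n+2, 2) u^n for |u|<1, with u = w/(10):
  c_n = C(n+2, 2) / (10)^(n+3).
  c_0 = 1/(10)^3 = 1/1000.
  c_1 = 3/(10)^4 = 3/10000.
  c_2 = 6/(10)^5 = 3/50000.
  c_3 = 10/(10)^6 = 1/100000.
The series is valid for |w/d| < 1, i.e. |z − z₀| < |d|.
Radius of convergence: R = |6 − z₀| = |10| = 10 (distance from z₀ to the singularity z = 6).

c_0 = 1/1000, c_1 = 3/10000, c_2 = 3/50000, c_3 = 1/100000; R = 10.


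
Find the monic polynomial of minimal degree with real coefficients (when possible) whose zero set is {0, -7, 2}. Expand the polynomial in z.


The polynomial is p(z) = ∏_{α ∈ S} (z − α), where S = {0, -7, 2}.
Expanding the product yields: p(z) = z^3 + 5·z^2 -14·z.
The resulting polynomial has degree 3 and real coefficients as required.

p(z) = z^3 + 5·z^2 -14·z.


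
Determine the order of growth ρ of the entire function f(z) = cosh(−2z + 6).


cosh(w) is a linear combination of e^{iw} and e^{−iw} (or e^w, e^{−w} in the hyperbolic case), so |cosh(w)| ≤ e^{|w|}. With w = −2z + 6, |w| ≤ 2|z| + 6 = 2r + 6 on |z| = r, giving M(r) ≤ e^{2r + 6}, so ρ ≤ 1. On a suitable ray (z = it for sin/cos; z = t for sinh/cosh, t real → ∞), |cosh(−2z + 6)| grows like e^{2|t|}/2, so ρ ≥ 1. Hence ρ = 1.
Therefore ρ = 1.

Order ρ = 1.


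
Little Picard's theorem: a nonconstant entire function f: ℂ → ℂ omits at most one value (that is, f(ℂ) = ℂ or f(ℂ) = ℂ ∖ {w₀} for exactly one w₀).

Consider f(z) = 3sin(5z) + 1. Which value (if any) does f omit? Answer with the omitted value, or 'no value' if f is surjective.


Little Picard bounds the complement of f(ℂ) to at most one point.
sin is entire and surjective onto ℂ: for every w ∈ ℂ, sin(ζ) = w has a solution ζ ∈ ℂ (e.g., via the complex inverse arcsin). With ζ = 5z this gives z = ζ/(5). Then 3·sin(5z) takes every value in 3·ℂ = ℂ, and adding 1 is a bijection of ℂ. So f is surjective and omits no value. (Note: only on the real line is sin bounded by [−1, 1].)

Omitted value: no value.


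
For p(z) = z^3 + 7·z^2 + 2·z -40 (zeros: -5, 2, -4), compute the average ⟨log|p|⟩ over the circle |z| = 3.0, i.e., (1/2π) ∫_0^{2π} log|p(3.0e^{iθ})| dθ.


Zeros: -5, -4, 2; r = 3.0.
Inside |z| < r: 2. Outside (|z| ≥ r): -5, -4.
p(0) = -40, so log|p(0)| = log(40) = 3.6889.
Apply Jensen: I(r) = log|p(0)| + Σ_k log(r/|z_k|), summed over zeros inside |z| < r.
  log(r/|z_k|) for z_k = 2: log(3.0/2) = 0.4055
  Outside zeros (-5, -4) contribute nothing to the Jensen sum.
Sum over inside zeros: 0.4055.
I(r) = log|p(0)| + (inside sum) = 3.6889 + 0.4055 = 4.0943.
Note: since some zeros are outside |z| ≤ r, the simplified n·log(r) form does NOT apply — only the inside zeros contribute.

I(r) ≈ 4.0943.


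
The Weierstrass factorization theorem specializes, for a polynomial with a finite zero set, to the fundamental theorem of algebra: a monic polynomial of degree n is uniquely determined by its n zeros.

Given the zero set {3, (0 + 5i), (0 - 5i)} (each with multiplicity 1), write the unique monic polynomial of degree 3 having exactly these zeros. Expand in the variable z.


The polynomial is p(z) = ∏_{α ∈ S} (z − α), where S = {3, (0 + 5i), (0 - 5i)}.
Expanding the product yields: p(z) = z^3 -3·z^2 + 25·z -75.
Note conjugate pairs combine to real quadratics: (z − (0+5i))(z − (0−5i)) = z² + 25.
The resulting polynomial has degree 3 and real coefficients as required.

p(z) = z^3 -3·z^2 + 25·z -75.


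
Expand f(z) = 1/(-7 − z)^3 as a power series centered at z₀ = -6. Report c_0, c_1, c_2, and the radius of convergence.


Let w = z − z₀, so z = z₀ + w.
Then -7 − z = -7 − (z₀ + w) = (-7 − z₀) − w = -1 − w.
f(z) = 1/(-1 − w)^3 = (1/(-1)^3) · (1 − w/(-1))^{−3}.
By the binomial series (1−u)^{−3} = Σ_{n≥0} C(n+2, 2) u^n for |u|<1, with u = w/(-1):
  c_n = C(n+2, 2) / (-1)^(n+3).
  c_0 = 1/(-1)^3 = -1.
  c_1 = 3/(-1)^4 = 3.
  c_2 = 6/(-1)^5 = -6.
The series is valid for |w/d| < 1, i.e. |z − z₀| < |d|.
Radius of convergence: R = |-7 − z₀| = |-1| = 1 (distance from z₀ to the singularity z = -7).

c_0 = -1, c_1 = 3, c_2 = -6; R = 1.


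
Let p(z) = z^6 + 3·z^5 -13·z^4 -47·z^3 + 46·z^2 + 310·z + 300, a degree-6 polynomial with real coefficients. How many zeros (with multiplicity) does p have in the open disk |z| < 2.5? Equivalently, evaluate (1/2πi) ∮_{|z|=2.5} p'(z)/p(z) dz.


The zeros of p are: (3 + 1i), (3 - 1i), (-2 + 1i), (-2 - 1i), -2, -3.
Their magnitudes are: 3.162, 3.162, 2.236, 2.236, 2, 3.
Zeros with |z| < R = 2.5: (-2 + 1i), (-2 - 1i), -2.
Count = 3.
By the argument principle, (1/2πi) ∮_{|z|=R} p'(z)/p(z) dz equals exactly this count.

Number of zeros inside |z| < 2.5: 3.


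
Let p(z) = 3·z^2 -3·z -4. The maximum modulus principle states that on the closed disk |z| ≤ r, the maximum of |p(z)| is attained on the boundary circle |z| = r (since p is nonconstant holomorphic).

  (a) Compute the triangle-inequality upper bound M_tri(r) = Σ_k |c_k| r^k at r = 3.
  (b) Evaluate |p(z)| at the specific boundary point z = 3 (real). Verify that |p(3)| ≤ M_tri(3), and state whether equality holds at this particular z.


Coefficients: c_0 = -4, c_1 = -3, c_2 = 3. Radius r = 3.
Part (a). Triangle bound: M_tri(r) = Σ_k |c_k| r^k
  = |-4|·3^0 + |-3|·3^1 + |3|·3^2
  = 4 + 9 + 27 = 40.
This bounds M(r) := max_{|z|=r} |p(z)| from above; equality holds iff all terms c_k z^k can be made to align in phase at a single z on |z|=r.
Part (b). At z = 3 (real, on the circle |z| = r):
  p(3) = (-4)·3^0 + (-3)·3^1 + (3)·3^2 = 14.
  |p(3)| = 14.
Check: |p(3)| = 14 ≤ 40 = M_tri(3). ✓ Equality does not hold at z = 3 (the coefficients have mixed signs, so the terms do not all align in phase there).

M_tri(3) = 40; |p(3)| = 14; equality at z=3: no.


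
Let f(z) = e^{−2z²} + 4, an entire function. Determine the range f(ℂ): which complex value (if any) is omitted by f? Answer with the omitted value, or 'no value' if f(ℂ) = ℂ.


Little Picard bounds the complement of f(ℂ) to at most one point.
The exponent g(z) = −2z² is a nonconstant polynomial, hence surjective onto ℂ. So e^{g(z)} takes every value in {e^w : w ∈ ℂ} = ℂ ∖ {0}. Adding 4 shifts the range to ℂ ∖ {4}. f omits exactly 4.

Omitted value: 4.


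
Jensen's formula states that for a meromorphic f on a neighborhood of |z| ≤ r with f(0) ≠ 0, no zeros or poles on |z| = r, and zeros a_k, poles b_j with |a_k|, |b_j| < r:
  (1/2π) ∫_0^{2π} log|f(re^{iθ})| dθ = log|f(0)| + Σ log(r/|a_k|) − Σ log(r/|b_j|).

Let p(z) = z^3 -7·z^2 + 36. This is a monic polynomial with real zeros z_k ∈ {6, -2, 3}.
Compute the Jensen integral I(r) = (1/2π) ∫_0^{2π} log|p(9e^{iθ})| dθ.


Zeros: -2, 3, 6; r = 9.
Inside |z| < r: -2, 3, 6. Outside (|z| ≥ r): ∅.
p(0) = 36, so log|p(0)| = log(36) = 3.5835.
Apply Jensen: I(r) = log|p(0)| + Σ_k log(r/|z_k|), summed over zeros inside |z| < r.
  log(r/|z_k|) for z_k = 6: log(9/6) = 0.4055
  log(r/|z_k|) for z_k = -2: log(9/2) = 1.5041
  log(r/|z_k|) for z_k = 3: log(9/3) = 1.0986
Sum over inside zeros: 3.0082.
I(r) = log|p(0)| + (inside sum) = 3.5835 + 3.0082 = 6.5917.
Closed form (all zeros inside, monic): I(r) = n·log(r) = 3·log(9) = 6.5917. ✓

I(r) ≈ 6.5917.


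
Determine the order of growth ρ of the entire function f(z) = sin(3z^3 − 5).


Write sin(w) = (e^{iw} ± e^{−iw})/(2 or 2i), so |sin(w)| ≤ e^{|w|}. With w = 3z^3 − 5, |w| ≤ 3r^3 + 5 on |z|=r, giving M(r) ≤ e^{3r^3 + 5} and ρ ≤ 3. For the lower bound, choose z on |z|=r with 3z^3 purely imaginary of modulus 3r^3; then |sin(3z^3 − 5)| grows like e^{3r^3}/2, so ρ ≥ 3. Hence ρ = 3.
Therefore ρ = 3.

Order ρ = 3.


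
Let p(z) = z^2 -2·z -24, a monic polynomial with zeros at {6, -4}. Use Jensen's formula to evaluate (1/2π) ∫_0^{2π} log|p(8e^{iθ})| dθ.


Zeros: -4, 6; r = 8.
Inside |z| < r: -4, 6. Outside (|z| ≥ r): ∅.
p(0) = -24, so log|p(0)| = log(24) = 3.1781.
Apply Jensen: I(r) = log|p(0)| + Σ_k log(r/|z_k|), summed over zeros inside |z| < r.
  log(r/|z_k|) for z_k = 6: log(8/6) = 0.2877
  log(r/|z_k|) for z_k = -4: log(8/4) = 0.6931
Sum over inside zeros: 0.9808.
I(r) = log|p(0)| + (inside sum) = 3.1781 + 0.9808 = 4.1589.
Closed form (all zeros inside, monic): I(r) = n·log(r) = 2·log(8) = 4.1589. ✓

I(r) ≈ 4.1589.


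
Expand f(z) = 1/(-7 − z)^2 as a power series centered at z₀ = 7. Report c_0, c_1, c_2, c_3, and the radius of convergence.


Let w = z − z₀, so z = z₀ + w.
Then -7 − z = -7 − (z₀ + w) = (-7 − z₀) − w = -14 − w.
f(z) = 1/(-14 − w)^2 = (1/(-14)^2) · (1 − w/(-14))^{−2}.
By the binomial series (1−u)^{−2} = Σ_{n≥0} C(n+1, 1) u^n for |u|<1, with u = w/(-14):
  c_n = C(n+1, 1) / (-14)^(n+2).
  c_0 = 1/(-14)^2 = 1/196.
  c_1 = 2/(-14)^3 = -1/1372.
  c_2 = 3/(-14)^4 = 3/38416.
  c_3 = 4/(-14)^5 = -1/134456.
The series is valid for |w/d| < 1, i.e. |z − z₀| < |d|.
Radius of convergence: R = |-7 − z₀| = |-14| = 14 (distance from z₀ to the singularity z = -7).

c_0 = 1/196, c_1 = -1/1372, c_2 = 3/38416, c_3 = -1/134456; R = 14.


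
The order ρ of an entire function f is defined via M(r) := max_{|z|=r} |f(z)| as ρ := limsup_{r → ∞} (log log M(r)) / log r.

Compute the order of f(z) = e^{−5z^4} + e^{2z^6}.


Each summand is entire of order 4 and 6 respectively (as in the single-exponential case). The order of a sum is at most the max of the orders, so ρ ≤ 6. For the lower bound: on |z|=r choose arg z so that 2z^6 is real positive; then |e^{2z^6}| = e^{2r^6} while |e^{-5z^4}| ≤ e^{5r^4} = o(e^{2r^6}). So |f| ≥ e^{2r^6}(1 − o(1)) and ρ ≥ 6. Hence ρ = max(4, 6) = 6.
Therefore ρ = 6.

Order ρ = 6.


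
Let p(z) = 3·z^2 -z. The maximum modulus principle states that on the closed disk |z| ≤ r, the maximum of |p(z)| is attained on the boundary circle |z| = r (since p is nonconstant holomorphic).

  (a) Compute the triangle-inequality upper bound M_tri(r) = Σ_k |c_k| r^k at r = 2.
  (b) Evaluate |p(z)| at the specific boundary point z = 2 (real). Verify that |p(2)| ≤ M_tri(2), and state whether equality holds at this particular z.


Coefficients: c_0 = 0, c_1 = -1, c_2 = 3. Radius r = 2.
Part (a). Triangle bound: M_tri(r) = Σ_k |c_k| r^k
  = |0|·2^0 + |-1|·2^1 + |3|·2^2
  = 0 + 2 + 12 = 14.
This bounds M(r) := max_{|z|=r} |p(z)| from above; equality holds iff all terms c_k z^k can be made to align in phase at a single z on |z|=r.
Part (b). At z = 2 (real, on the circle |z| = r):
  p(2) = (0)·2^0 + (-1)·2^1 + (3)·2^2 = 10.
  |p(2)| = 10.
Check: |p(2)| = 10 ≤ 14 = M_tri(2). ✓ Equality does not hold at z = 2 (the coefficients have mixed signs, so the terms do not all align in phase there).

M_tri(2) = 14; |p(2)| = 10; equality at z=2: no.


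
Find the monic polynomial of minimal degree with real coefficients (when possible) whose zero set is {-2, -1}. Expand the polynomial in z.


The polynomial is p(z) = ∏_{α ∈ S} (z − α), where S = {-2, -1}.
Expanding the product yields: p(z) = z^2 + 3·z + 2.
The resulting polynomial has degree 2 and real coefficients as required.

p(z) = z^2 + 3·z + 2.


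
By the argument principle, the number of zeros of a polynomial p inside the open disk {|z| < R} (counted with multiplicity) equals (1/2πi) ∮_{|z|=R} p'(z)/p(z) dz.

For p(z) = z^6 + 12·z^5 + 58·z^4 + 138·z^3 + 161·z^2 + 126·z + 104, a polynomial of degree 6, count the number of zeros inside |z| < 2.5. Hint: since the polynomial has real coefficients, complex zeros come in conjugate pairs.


The zeros of p are: -4, (-3 + 2i), (-3 - 2i), (0 + 1i), (0 - 1i), -2.
Their magnitudes are: 4, 3.606, 3.606, 1, 1, 2.
Zeros with |z| < R = 2.5: (0 + 1i), (0 - 1i), -2.
Count = 3.
By the argument principle, (1/2πi) ∮_{|z|=R} p'(z)/p(z) dz equals exactly this count.

Number of zeros inside |z| < 2.5: 3.


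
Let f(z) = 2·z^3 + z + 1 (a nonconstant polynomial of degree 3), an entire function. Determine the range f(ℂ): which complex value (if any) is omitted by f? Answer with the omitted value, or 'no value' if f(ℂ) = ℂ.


Little Picard bounds the complement of f(ℂ) to at most one point.
For every w ∈ ℂ, the equation p(z) − w = 0 is a nonconstant polynomial in z and hence has at least one root by the fundamental theorem of algebra. So p is surjective onto ℂ, omitting no value.

Omitted value: no value.


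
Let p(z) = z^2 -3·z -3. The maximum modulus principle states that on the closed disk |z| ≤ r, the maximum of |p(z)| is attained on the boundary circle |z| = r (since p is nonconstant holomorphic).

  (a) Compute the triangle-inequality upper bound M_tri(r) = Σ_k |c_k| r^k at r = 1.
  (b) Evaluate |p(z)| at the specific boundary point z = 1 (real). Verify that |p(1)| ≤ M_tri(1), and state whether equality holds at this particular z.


Coefficients: c_0 = -3, c_1 = -3, c_2 = 1. Radius r = 1.
Part (a). Triangle bound: M_tri(r) = Σ_k |c_k| r^k
  = |-3|·1^0 + |-3|·1^1 + |1|·1^2
  = 3 + 3 + 1 = 7.
This bounds M(r) := max_{|z|=r} |p(z)| from above; equality holds iff all terms c_k z^k can be made to align in phase at a single z on |z|=r.
Part (b). At z = 1 (real, on the circle |z| = r):
  p(1) = (-3)·1^0 + (-3)·1^1 + (1)·1^2 = -5.
  |p(1)| = 5.
Check: |p(1)| = 5 ≤ 7 = M_tri(1). ✓ Equality does not hold at z = 1 (the coefficients have mixed signs, so the terms do not all align in phase there).

M_tri(1) = 7; |p(1)| = 5; equality at z=1: no.


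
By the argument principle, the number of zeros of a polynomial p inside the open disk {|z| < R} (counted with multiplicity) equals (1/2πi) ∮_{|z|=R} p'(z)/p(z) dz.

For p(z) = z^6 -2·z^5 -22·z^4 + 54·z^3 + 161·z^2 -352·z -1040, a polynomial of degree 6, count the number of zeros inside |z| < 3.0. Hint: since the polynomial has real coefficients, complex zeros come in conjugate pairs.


The zeros of p are: (3 + 2i), (3 - 2i), 4, -4, (-2 + 1i), (-2 - 1i).
Their magnitudes are: 3.606, 3.606, 4, 4, 2.236, 2.236.
Zeros with |z| < R = 3.0: (-2 + 1i), (-2 - 1i).
Count = 2.
By the argument principle, (1/2πi) ∮_{|z|=R} p'(z)/p(z) dz equals exactly this count.

Number of zeros inside |z| < 3.0: 2.


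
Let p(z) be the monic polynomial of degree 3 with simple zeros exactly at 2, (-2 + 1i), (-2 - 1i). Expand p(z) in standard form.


The polynomial is p(z) = ∏_{α ∈ S} (z − α), where S = {2, (-2 + 1i), (-2 - 1i)}.
Expanding the product yields: p(z) = z^3 + 2·z^2 -3·z -10.
Note conjugate pairs combine to real quadratics: (z − (-2+1i))(z − (-2−1i)) = z² + 4z + 5.
The resulting polynomial has degree 3 and real coefficients as required.

p(z) = z^3 + 2·z^2 -3·z -10.


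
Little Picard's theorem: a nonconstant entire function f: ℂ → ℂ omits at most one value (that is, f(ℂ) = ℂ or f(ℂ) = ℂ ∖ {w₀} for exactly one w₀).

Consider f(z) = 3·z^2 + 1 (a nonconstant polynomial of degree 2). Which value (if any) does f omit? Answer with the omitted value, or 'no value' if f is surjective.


Little Picard bounds the complement of f(ℂ) to at most one point.
For every w ∈ ℂ, the equation p(z) − w = 0 is a nonconstant polynomial in z and hence has at least one root by the fundamental theorem of algebra. So p is surjective onto ℂ, omitting no value.

Omitted value: no value.


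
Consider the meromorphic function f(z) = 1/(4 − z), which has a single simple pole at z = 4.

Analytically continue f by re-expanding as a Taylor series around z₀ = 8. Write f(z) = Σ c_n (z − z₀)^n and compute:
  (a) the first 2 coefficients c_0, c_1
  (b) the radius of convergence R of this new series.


Let w = z − z₀, so z = z₀ + w.
Then 4 − z = 4 − (z₀ + w) = (4 − z₀) − w = -4 − w.
f(z) = 1/(-4 − w) = (1/(-4)) · 1/(1 − w/(-4)) = Σ_{n≥0} w^n / (-4)^(n+1).
So c_n = 1/(-4)^(n+1):
  c_0 = 1/(-4)^1 = -1/4.
  c_1 = 1/(-4)^2 = 1/16.
The series is valid for |w/d| < 1, i.e. |z − z₀| < |d|.
Radius of convergence: R = |4 − z₀| = |-4| = 4 (distance from z₀ to the singularity z = 4).

c_0 = -1/4, c_1 = 1/16; R = 4.


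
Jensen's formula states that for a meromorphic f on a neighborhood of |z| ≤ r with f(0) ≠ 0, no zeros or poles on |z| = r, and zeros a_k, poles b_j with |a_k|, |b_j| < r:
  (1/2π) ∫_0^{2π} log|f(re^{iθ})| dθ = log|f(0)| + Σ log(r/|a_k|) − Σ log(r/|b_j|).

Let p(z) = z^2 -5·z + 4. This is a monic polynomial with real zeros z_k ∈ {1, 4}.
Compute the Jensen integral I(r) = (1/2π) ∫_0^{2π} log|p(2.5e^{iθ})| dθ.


Zeros: 1, 4; r = 2.5.
Inside |z| < r: 1. Outside (|z| ≥ r): 4.
p(0) = 4, so log|p(0)| = log(4) = 1.3863.
Apply Jensen: I(r) = log|p(0)| + Σ_k log(r/|z_k|), summed over zeros inside |z| < r.
  log(r/|z_k|) for z_k = 1: log(2.5/1) = 0.9163
  Outside zeros (4) contribute nothing to the Jensen sum.
Sum over inside zeros: 0.9163.
I(r) = log|p(0)| + (inside sum) = 1.3863 + 0.9163 = 2.3026.
Note: since some zeros are outside |z| ≤ r, the simplified n·log(r) form does NOT apply — only the inside zeros contribute.

I(r) ≈ 2.3026.


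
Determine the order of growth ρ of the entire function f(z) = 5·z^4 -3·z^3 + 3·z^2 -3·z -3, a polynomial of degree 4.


|f(z)| ≤ Σ|c_k|·r^k = O(r^4) as r → ∞. Polynomial growth is O(e^{r^ε}) for every ε > 0 (since r^4/e^{r^ε} → 0), so ρ ≤ ε for all ε > 0, i.e. ρ = 0. Every nonconstant polynomial has order 0.
Therefore ρ = 0.

Order ρ = 0.
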